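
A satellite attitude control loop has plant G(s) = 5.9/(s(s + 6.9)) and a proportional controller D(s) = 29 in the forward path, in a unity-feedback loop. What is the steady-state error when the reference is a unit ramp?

The loop has one pole at the origin (type 1). Velocity error constant K_v = lim_{s→0} s·D(s)G(s) = 29·5.9/6.9 = 24.8.
Steady-state error to a unit ramp: e_ss = 1/K_v = 0.0403.

0.0403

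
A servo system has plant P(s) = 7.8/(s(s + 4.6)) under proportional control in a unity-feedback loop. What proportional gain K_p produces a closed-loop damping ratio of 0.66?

K_p = 1.56

Closed-loop characteristic equation: s² + 4.6s + K_p·7.8 = 0.
So ω_n = √(7.8K_p) and 2ζω_n = 4.6, giving ζ = 4.6/(2√(7.8K_p)).
Setting ζ = 0.66: √(7.8K_p) = 4.6/(2·0.66) = 3.485, so K_p = 12.14/7.8 = 1.56.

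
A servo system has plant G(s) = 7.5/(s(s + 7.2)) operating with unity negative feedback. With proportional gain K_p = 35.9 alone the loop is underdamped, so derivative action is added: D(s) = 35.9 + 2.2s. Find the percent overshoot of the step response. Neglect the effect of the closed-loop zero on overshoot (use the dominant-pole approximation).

3.76%

Forward path: (35.9 + 2.2s)·7.5/(s(s+7.2)). The closed-loop characteristic equation is s² + (7.2 + 7.5·2.2)s + 7.5·35.9 = 0.
That is s² + 23.7s + 269.2 = 0, so ω_n = 16.41 rad/s and ζ = 23.7/(2·16.41) = 0.7222.
%OS = 100·exp(−πζ/√(1−ζ²)) = 3.76%.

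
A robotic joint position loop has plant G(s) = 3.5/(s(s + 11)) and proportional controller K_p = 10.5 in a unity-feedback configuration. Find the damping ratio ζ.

ζ = 0.907

The closed-loop denominator is s(s+11) + 10.5·3.5 = s² + 11s + 36.75.
Matching s² + 2ζω_n s + ω_n²: ω_n = √36.75 = 6.062 rad/s and 2ζω_n = 11, so ζ = 11/(2·6.062) = 0.907.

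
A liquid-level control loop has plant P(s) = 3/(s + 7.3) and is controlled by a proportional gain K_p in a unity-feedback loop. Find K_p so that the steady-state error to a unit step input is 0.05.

K_p = 46.2

The loop is type 0, so e_ss(step) = 1/(1 + K_pos) with K_pos = K_p·P(0).
P(0) = 0.411. Require 1/(1 + K_p·0.411) = 0.05, so 1 + 0.411·K_p = 20.
K_p = (20 − 1)/0.411 = 46.2.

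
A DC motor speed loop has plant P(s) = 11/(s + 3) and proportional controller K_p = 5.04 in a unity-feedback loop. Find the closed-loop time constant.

τ = 0.0171 s

Closed-loop transfer function: T(s) = K_p·P(s)/(1 + K_p·P(s)) = 55.44/(s + 3 + 55.44) = 55.44/(s + 58.44).
Time constant τ = 1/58.44 = 0.0171 s.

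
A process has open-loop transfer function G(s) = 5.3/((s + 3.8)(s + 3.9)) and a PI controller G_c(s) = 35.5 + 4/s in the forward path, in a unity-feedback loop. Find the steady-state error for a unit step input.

The open loop G_c(s)G(s) has a pole at the origin (type 1), so the static position error constant is infinite and e_ss = 1/(1+∞) = 0.

0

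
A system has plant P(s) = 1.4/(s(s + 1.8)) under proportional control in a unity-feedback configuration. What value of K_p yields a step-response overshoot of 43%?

From %OS = 100·exp(−πζ/√(1−ζ²)) = 43%, ζ = −ln(0.43)/√(π²+ln²(0.43)) = 0.2594.
Characteristic equation s² + 1.8s + 1.4K_p = 0 gives ζ = 1.8/(2√(1.4K_p)).
Setting ζ = 0.2594: √(1.4K_p) = 1.8/(2·0.2594) = 3.469, so K_p = 12.03/1.4 = 8.6.

K_p = 8.6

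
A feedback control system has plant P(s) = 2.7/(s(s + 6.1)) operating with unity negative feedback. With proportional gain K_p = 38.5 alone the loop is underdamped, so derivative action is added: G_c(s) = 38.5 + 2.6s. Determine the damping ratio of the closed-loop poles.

Forward path: (38.5 + 2.6s)·2.7/(s(s+6.1)). The closed-loop characteristic equation is s² + (6.1 + 2.7·2.6)s + 2.7·38.5 = 0.
That is s² + 13.12s + 104 = 0, so ω_n = 10.2 rad/s and ζ = 13.12/(2·10.2) = 0.6434.

ζ = 0.643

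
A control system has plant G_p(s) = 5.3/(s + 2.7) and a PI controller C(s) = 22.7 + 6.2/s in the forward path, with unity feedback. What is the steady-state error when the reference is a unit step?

The open loop C(s)G_p(s) has a pole at the origin (type 1), so the static position error constant is infinite and e_ss = 1/(1+∞) = 0.

0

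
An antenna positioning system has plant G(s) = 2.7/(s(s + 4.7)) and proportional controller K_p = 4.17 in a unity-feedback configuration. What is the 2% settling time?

T_s ≈ 1.7 s

Closed-loop characteristic equation: s² + 4.7s + 11.26 = 0, so ω_n = 3.355 rad/s and ζ = 4.7/(2·3.355) = 0.7004.
2% settling time T_s ≈ 4/(ζω_n) = 4/2.35 = 1.7 s.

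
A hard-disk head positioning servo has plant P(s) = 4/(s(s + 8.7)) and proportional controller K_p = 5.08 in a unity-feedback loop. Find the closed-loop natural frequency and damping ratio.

ω_n = 4.51 rad/s, ζ = 0.965

1 + K_p·P(s) = 0 gives s² + 8.7s + 20.32 = 0.
So ω_n² = 20.32 ⇒ ω_n = 4.508 rad/s, and ζ = 8.7/(2ω_n) = 0.965.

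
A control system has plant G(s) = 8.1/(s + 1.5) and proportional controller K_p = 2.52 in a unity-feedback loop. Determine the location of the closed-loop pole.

Closed-loop transfer function: T(s) = K_p·G(s)/(1 + K_p·G(s)) = 20.41/(s + 1.5 + 20.41) = 20.41/(s + 21.91).
The closed-loop pole is at s = −21.91.

s = -21.91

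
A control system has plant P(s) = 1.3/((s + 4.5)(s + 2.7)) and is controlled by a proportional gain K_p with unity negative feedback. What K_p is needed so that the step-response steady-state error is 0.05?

The loop is type 0, so e_ss(step) = 1/(1 + K_pos) with K_pos = K_p·P(0).
P(0) = 0.107. Require 1/(1 + K_p·0.107) = 0.05, so 1 + 0.107·K_p = 20.
K_p = (20 − 1)/0.107 = 178.

K_p = 178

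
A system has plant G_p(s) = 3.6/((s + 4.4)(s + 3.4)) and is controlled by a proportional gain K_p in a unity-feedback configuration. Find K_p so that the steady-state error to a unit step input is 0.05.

Steady-state error for a unit step on this type-0 loop is 1/(1 + K_p·G_p(0)).
G_p(0) = 0.2406. Require 1/(1 + K_p·0.2406) = 0.05, so 1 + 0.2406·K_p = 20.
K_p = (20 − 1)/0.2406 = 79.

K_p = 79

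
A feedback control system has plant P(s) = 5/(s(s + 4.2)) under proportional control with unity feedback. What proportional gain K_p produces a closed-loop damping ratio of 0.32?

Closed-loop characteristic equation: s² + 4.2s + K_p·5 = 0.
So ω_n = √(5K_p) and 2ζω_n = 4.2, giving ζ = 4.2/(2√(5K_p)).
Setting ζ = 0.32: √(5K_p) = 4.2/(2·0.32) = 6.562, so K_p = 43.07/5 = 8.61.

K_p = 8.61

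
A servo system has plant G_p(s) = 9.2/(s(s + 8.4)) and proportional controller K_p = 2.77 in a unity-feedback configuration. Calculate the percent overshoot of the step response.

From 1 + K_pG_p(s) = 0: s² + 8.4s + 25.48 = 0 ⇒ ω_n = 5.048, ζ = 0.832.
%OS = 100·exp(−πζ/√(1−ζ²)) = 100·exp(−π·0.832/√0.3078) = 0.899%.

0.899%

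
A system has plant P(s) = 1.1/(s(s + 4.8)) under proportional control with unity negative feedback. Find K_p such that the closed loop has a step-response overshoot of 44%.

K_p = 81.9

From %OS = 100·exp(−πζ/√(1−ζ²)) = 44%, ζ = −ln(0.44)/√(π²+ln²(0.44)) = 0.2528.
Characteristic equation s² + 4.8s + 1.1K_p = 0 gives ζ = 4.8/(2√(1.1K_p)).
Setting ζ = 0.2528: √(1.1K_p) = 4.8/(2·0.2528) = 9.492, so K_p = 90.1/1.1 = 81.9.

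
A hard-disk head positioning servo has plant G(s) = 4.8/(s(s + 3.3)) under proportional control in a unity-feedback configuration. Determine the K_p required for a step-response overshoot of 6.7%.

From %OS = 100·exp(−πζ/√(1−ζ²)) = 6.7%, ζ = −ln(0.067)/√(π²+ln²(0.067)) = 0.6522.
Characteristic equation s² + 3.3s + 4.8K_p = 0 gives ζ = 3.3/(2√(4.8K_p)).
Setting ζ = 0.6522: √(4.8K_p) = 3.3/(2·0.6522) = 2.53, so K_p = 6.4/4.8 = 1.33.

K_p = 1.33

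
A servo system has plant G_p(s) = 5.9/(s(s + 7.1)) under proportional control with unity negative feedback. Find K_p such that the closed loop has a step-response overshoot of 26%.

From %OS = 100·exp(−πζ/√(1−ζ²)) = 26%, ζ = −ln(0.26)/√(π²+ln²(0.26)) = 0.3941.
Characteristic equation s² + 7.1s + 5.9K_p = 0 gives ζ = 7.1/(2√(5.9K_p)).
Setting ζ = 0.3941: √(5.9K_p) = 7.1/(2·0.3941) = 9.008, so K_p = 81.15/5.9 = 13.8.

K_p = 13.8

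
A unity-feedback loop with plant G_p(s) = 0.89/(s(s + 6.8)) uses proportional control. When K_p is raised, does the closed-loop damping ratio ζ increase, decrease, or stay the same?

decrease

ζ = 6.8/(2√(0.89K_p)); increasing K_p raises the denominator, so ζ falls.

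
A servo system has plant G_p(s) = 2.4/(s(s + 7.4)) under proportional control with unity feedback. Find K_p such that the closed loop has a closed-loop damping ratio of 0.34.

Closed-loop characteristic equation: s² + 7.4s + K_p·2.4 = 0.
So ω_n = √(2.4K_p) and 2ζω_n = 7.4, giving ζ = 7.4/(2√(2.4K_p)).
Setting ζ = 0.34: √(2.4K_p) = 7.4/(2·0.34) = 10.88, so K_p = 118.4/2.4 = 49.3.

K_p = 49.3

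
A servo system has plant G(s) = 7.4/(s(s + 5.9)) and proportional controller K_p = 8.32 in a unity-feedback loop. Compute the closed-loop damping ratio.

ζ = 0.376

1 + K_p·G(s) = 0 gives s² + 5.9s + 61.57 = 0.
Matching s² + 2ζω_n s + ω_n²: ω_n = √61.57 = 7.847 rad/s and 2ζω_n = 5.9, so ζ = 5.9/(2·7.847) = 0.376.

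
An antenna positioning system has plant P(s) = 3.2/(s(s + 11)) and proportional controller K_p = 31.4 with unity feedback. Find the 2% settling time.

T_s ≈ 0.727 s

The closed-loop denominator s² + 11s + 100.5 gives ω_n = √100.5 = 10.02 and ζ = 11/(2ω_n) = 0.5487.
2% settling time T_s ≈ 4/(ζω_n) = 4/5.5 = 0.727 s.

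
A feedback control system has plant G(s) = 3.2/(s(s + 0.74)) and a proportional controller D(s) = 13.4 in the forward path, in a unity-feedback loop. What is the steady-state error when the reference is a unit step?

The open loop D(s)G(s) has a pole at the origin (type 1), so the static position error constant is infinite and e_ss = 1/(1+∞) = 0.

0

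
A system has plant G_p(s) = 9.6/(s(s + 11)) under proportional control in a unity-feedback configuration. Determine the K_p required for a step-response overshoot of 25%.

K_p = 19.3

From %OS = 100·exp(−πζ/√(1−ζ²)) = 25%, ζ = −ln(0.25)/√(π²+ln²(0.25)) = 0.4037.
Characteristic equation s² + 11s + 9.6K_p = 0 gives ζ = 11/(2√(9.6K_p)).
Setting ζ = 0.4037: √(9.6K_p) = 11/(2·0.4037) = 13.62, so K_p = 185.6/9.6 = 19.3.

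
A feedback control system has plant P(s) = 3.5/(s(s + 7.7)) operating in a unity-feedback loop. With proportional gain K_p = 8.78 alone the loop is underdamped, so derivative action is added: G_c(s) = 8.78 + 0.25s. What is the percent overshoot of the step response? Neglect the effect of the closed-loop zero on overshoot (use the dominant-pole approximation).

2.16%

Forward path: (8.78 + 0.25s)·3.5/(s(s+7.7)). The closed-loop characteristic equation is s² + (7.7 + 3.5·0.25)s + 3.5·8.78 = 0.
That is s² + 8.575s + 30.73 = 0, so ω_n = 5.543 rad/s and ζ = 8.575/(2·5.543) = 0.7734.
%OS = 100·exp(−πζ/√(1−ζ²)) = 2.16%.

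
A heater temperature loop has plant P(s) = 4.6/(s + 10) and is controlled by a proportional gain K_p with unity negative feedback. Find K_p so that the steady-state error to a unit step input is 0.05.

K_p = 41.3

For a type-0 loop with proportional control, e_ss = 1/(1 + K_p·P(0)).
P(0) = 0.46. Require 1/(1 + K_p·0.46) = 0.05, so 1 + 0.46·K_p = 20.
K_p = (20 − 1)/0.46 = 41.3.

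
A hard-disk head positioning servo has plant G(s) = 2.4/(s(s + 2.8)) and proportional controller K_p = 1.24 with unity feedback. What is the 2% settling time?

From 1 + K_pG(s) = 0: s² + 2.8s + 2.976 = 0 ⇒ ω_n = 1.725, ζ = 0.8115.
2% settling time T_s ≈ 4/(ζω_n) = 4/1.4 = 2.86 s.

T_s ≈ 2.86 s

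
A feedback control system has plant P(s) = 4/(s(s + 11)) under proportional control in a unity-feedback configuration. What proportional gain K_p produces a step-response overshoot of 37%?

K_p = 83.1

From %OS = 100·exp(−πζ/√(1−ζ²)) = 37%, ζ = −ln(0.37)/√(π²+ln²(0.37)) = 0.3017.
Characteristic equation s² + 11s + 4K_p = 0 gives ζ = 11/(2√(4K_p)).
Setting ζ = 0.3017: √(4K_p) = 11/(2·0.3017) = 18.23, so K_p = 332.3/4 = 83.1.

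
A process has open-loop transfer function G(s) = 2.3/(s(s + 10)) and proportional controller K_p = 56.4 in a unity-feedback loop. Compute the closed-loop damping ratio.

ζ = 0.439

The closed-loop denominator is s(s+10) + 56.4·2.3 = s² + 10s + 129.7.
Matching s² + 2ζω_n s + ω_n²: ω_n = √129.7 = 11.39 rad/s and 2ζω_n = 10, so ζ = 10/(2·11.39) = 0.439.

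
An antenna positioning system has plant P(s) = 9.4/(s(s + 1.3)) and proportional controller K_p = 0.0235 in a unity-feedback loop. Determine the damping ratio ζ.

With unity feedback the closed-loop characteristic equation is s² + 1.3s + 0.0235·9.4 = s² + 1.3s + 0.2209 = 0.
Matching s² + 2ζω_n s + ω_n²: ω_n = √0.2209 = 0.47 rad/s and 2ζω_n = 1.3, so ζ = 1.3/(2·0.47) = 1.38.

ζ = 1.38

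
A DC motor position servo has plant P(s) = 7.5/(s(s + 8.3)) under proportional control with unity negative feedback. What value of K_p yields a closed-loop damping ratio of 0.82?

Closed-loop characteristic equation: s² + 8.3s + K_p·7.5 = 0.
So ω_n = √(7.5K_p) and 2ζω_n = 8.3, giving ζ = 8.3/(2√(7.5K_p)).
Setting ζ = 0.82: √(7.5K_p) = 8.3/(2·0.82) = 5.061, so K_p = 25.61/7.5 = 3.42.

K_p = 3.42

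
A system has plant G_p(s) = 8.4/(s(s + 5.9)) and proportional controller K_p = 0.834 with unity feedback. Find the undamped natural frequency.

With unity feedback the closed-loop characteristic equation is s² + 5.9s + 0.834·8.4 = s² + 5.9s + 7.006 = 0.
Matching s² + 2ζω_n s + ω_n²: ω_n = √7.006 = 2.647 rad/s and 2ζω_n = 5.9, so ζ = 5.9/(2·2.647) = 1.11.

ω_n = 2.65 rad/s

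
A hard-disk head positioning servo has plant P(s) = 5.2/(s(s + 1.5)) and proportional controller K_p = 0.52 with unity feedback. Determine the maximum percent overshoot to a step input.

20%

Closed-loop characteristic equation: s² + 1.5s + 2.704 = 0, so ω_n = 1.644 rad/s and ζ = 1.5/(2·1.644) = 0.4561.
%OS = 100·exp(−πζ/√(1−ζ²)) = 100·exp(−π·0.4561/√0.792) = 20%.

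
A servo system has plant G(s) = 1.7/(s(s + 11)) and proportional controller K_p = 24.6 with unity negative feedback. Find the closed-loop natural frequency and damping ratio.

With unity feedback the closed-loop characteristic equation is s² + 11s + 24.6·1.7 = s² + 11s + 41.82 = 0.
Matching s² + 2ζω_n s + ω_n²: ω_n = √41.82 = 6.467 rad/s and 2ζω_n = 11, so ζ = 11/(2·6.467) = 0.85.

ω_n = 6.47 rad/s, ζ = 0.85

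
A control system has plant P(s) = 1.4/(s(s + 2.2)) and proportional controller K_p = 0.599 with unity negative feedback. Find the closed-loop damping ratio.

The closed-loop denominator is s(s+2.2) + 0.599·1.4 = s² + 2.2s + 0.8386.
Matching s² + 2ζω_n s + ω_n²: ω_n = √0.8386 = 0.9158 rad/s and 2ζω_n = 2.2, so ζ = 2.2/(2·0.9158) = 1.2.

ζ = 1.2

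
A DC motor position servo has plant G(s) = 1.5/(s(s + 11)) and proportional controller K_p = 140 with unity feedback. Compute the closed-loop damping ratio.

ζ = 0.38

1 + K_p·G(s) = 0 gives s² + 11s + 210 = 0.
Matching s² + 2ζω_n s + ω_n²: ω_n = √210 = 14.49 rad/s and 2ζω_n = 11, so ζ = 11/(2·14.49) = 0.38.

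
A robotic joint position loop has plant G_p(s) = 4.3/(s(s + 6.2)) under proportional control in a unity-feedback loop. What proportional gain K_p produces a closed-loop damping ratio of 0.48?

Closed-loop characteristic equation: s² + 6.2s + K_p·4.3 = 0.
So ω_n = √(4.3K_p) and 2ζω_n = 6.2, giving ζ = 6.2/(2√(4.3K_p)).
Setting ζ = 0.48: √(4.3K_p) = 6.2/(2·0.48) = 6.458, so K_p = 41.71/4.3 = 9.7.

K_p = 9.7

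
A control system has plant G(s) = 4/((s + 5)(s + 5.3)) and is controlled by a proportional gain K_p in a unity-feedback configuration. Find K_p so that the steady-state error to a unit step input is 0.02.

For a type-0 loop with proportional control, e_ss = 1/(1 + K_p·G(0)).
G(0) = 0.1509. Require 1/(1 + K_p·0.1509) = 0.02, so 1 + 0.1509·K_p = 50.
K_p = (50 − 1)/0.1509 = 325.

K_p = 325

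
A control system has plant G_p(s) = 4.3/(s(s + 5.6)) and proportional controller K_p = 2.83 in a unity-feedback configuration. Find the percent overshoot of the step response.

1.46%

Closed-loop characteristic equation: s² + 5.6s + 12.17 = 0, so ω_n = 3.488 rad/s and ζ = 5.6/(2·3.488) = 0.8027.
%OS = 100·exp(−πζ/√(1−ζ²)) = 100·exp(−π·0.8027/√0.3557) = 1.46%.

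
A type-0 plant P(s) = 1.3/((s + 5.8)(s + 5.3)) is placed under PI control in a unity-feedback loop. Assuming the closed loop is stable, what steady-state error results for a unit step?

0

The PI controller's integrator makes the forward path type 1, so e_ss to a step is zero.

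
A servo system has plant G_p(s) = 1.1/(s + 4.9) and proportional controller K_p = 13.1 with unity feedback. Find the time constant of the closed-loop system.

τ = 0.0518 s

Closed-loop transfer function: T(s) = K_p·G_p(s)/(1 + K_p·G_p(s)) = 14.41/(s + 4.9 + 14.41) = 14.41/(s + 19.31).
Time constant τ = 1/19.31 = 0.0518 s.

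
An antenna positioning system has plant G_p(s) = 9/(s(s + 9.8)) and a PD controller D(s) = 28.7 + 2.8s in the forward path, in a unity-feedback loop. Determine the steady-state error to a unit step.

0

The open loop D(s)G_p(s) has a pole at the origin (type 1), so the static position error constant is infinite and e_ss = 1/(1+∞) = 0.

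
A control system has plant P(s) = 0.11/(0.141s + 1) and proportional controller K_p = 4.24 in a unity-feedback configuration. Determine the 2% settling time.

T_s ≈ 0.385 s

Closed loop: T(s) = K_p·P/(1+K_p·P) = 0.4664/(0.141s + 1 + 0.4664), with pole at s = −(1 + 0.4664)/0.141 = −10.4.
τ = 1/10.4 = 0.09615 s, so 2% settling time ≈ 4τ = 0.385 s.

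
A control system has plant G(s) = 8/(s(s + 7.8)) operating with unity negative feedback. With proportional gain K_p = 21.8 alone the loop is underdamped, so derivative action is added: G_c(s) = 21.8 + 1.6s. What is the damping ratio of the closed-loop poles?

ζ = 0.78

Forward path: (21.8 + 1.6s)·8/(s(s+7.8)). The closed-loop characteristic equation is s² + (7.8 + 8·1.6)s + 8·21.8 = 0.
That is s² + 20.6s + 174.4 = 0, so ω_n = 13.21 rad/s and ζ = 20.6/(2·13.21) = 0.7799.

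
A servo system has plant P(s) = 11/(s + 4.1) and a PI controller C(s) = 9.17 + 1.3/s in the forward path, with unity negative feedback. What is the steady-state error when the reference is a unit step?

0

The open loop C(s)P(s) has a pole at the origin (type 1), so the static position error constant is infinite and e_ss = 1/(1+∞) = 0.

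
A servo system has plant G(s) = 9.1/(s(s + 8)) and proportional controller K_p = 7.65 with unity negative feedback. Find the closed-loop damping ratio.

ζ = 0.479

With unity feedback the closed-loop characteristic equation is s² + 8s + 7.65·9.1 = s² + 8s + 69.61 = 0.
So ω_n² = 69.61 ⇒ ω_n = 8.344 rad/s, and ζ = 8/(2ω_n) = 0.479.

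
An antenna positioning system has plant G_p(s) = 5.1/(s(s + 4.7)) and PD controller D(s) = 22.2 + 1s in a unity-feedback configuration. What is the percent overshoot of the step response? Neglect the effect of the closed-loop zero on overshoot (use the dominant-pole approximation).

19.6%

Forward path: (22.2 + 1s)·5.1/(s(s+4.7)). The closed-loop characteristic equation is s² + (4.7 + 5.1·1)s + 5.1·22.2 = 0.
That is s² + 9.8s + 113.2 = 0, so ω_n = 10.64 rad/s and ζ = 9.8/(2·10.64) = 0.4605.
%OS = 100·exp(−πζ/√(1−ζ²)) = 19.6%.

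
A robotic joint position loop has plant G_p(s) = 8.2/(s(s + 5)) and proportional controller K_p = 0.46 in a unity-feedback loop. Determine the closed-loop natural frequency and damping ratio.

ω_n = 1.94 rad/s, ζ = 1.29

With unity feedback the closed-loop characteristic equation is s² + 5s + 0.46·8.2 = s² + 5s + 3.772 = 0.
So ω_n² = 3.772 ⇒ ω_n = 1.942 rad/s, and ζ = 5/(2ω_n) = 1.29.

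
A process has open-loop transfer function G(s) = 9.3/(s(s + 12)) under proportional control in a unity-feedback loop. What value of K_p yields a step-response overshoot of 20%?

K_p = 18.6

From %OS = 100·exp(−πζ/√(1−ζ²)) = 20%, ζ = −ln(0.2)/√(π²+ln²(0.2)) = 0.4559.
Characteristic equation s² + 12s + 9.3K_p = 0 gives ζ = 12/(2√(9.3K_p)).
Setting ζ = 0.4559: √(9.3K_p) = 12/(2·0.4559) = 13.16, so K_p = 173.2/9.3 = 18.6.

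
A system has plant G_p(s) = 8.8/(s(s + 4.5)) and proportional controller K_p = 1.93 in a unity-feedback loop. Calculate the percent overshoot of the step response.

The closed-loop denominator s² + 4.5s + 16.98 gives ω_n = √16.98 = 4.121 and ζ = 4.5/(2ω_n) = 0.546.
%OS = 100·exp(−πζ/√(1−ζ²)) = 100·exp(−π·0.546/√0.7019) = 12.9%.

12.9%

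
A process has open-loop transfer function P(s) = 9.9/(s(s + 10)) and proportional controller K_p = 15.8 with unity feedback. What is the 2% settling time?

T_s ≈ 0.8 s

From 1 + K_pP(s) = 0: s² + 10s + 156.4 = 0 ⇒ ω_n = 12.51, ζ = 0.3998.
2% settling time T_s ≈ 4/(ζω_n) = 4/5 = 0.8 s.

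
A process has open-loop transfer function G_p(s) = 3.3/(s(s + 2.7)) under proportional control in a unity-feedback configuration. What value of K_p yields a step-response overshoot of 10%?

K_p = 1.58

From %OS = 100·exp(−πζ/√(1−ζ²)) = 10%, ζ = −ln(0.1)/√(π²+ln²(0.1)) = 0.5912.
Characteristic equation s² + 2.7s + 3.3K_p = 0 gives ζ = 2.7/(2√(3.3K_p)).
Setting ζ = 0.5912: √(3.3K_p) = 2.7/(2·0.5912) = 2.284, so K_p = 5.215/3.3 = 1.58.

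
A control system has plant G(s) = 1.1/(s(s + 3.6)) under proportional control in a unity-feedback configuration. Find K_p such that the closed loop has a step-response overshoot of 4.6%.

K_p = 6.01

From %OS = 100·exp(−πζ/√(1−ζ²)) = 4.6%, ζ = −ln(0.046)/√(π²+ln²(0.046)) = 0.7.
Characteristic equation s² + 3.6s + 1.1K_p = 0 gives ζ = 3.6/(2√(1.1K_p)).
Setting ζ = 0.7: √(1.1K_p) = 3.6/(2·0.7) = 2.572, so K_p = 6.613/1.1 = 6.01.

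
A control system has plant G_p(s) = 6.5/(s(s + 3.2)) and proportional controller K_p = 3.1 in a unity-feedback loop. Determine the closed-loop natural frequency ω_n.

With unity feedback the closed-loop characteristic equation is s² + 3.2s + 3.1·6.5 = s² + 3.2s + 20.15 = 0.
So ω_n² = 20.15 ⇒ ω_n = 4.489 rad/s, and ζ = 3.2/(2ω_n) = 0.356.

ω_n = 4.49 rad/s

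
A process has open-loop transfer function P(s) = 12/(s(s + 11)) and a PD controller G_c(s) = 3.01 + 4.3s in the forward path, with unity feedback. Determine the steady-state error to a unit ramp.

0.305

The loop has one pole at the origin (type 1). Velocity error constant K_v = lim_{s→0} s·G_c(s)P(s) = 3.01·12/11 = 3.284.
Steady-state error to a unit ramp: e_ss = 1/K_v = 0.305.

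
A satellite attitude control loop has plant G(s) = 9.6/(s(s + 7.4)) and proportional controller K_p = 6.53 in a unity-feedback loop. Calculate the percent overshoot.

The closed-loop denominator s² + 7.4s + 62.69 gives ω_n = √62.69 = 7.918 and ζ = 7.4/(2ω_n) = 0.4673.
%OS = 100·exp(−πζ/√(1−ζ²)) = 100·exp(−π·0.4673/√0.7816) = 19%.

19%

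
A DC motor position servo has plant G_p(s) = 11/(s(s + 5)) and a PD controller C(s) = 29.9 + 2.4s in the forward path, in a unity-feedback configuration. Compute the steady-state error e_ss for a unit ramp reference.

The loop has one pole at the origin (type 1). Velocity error constant K_v = lim_{s→0} s·C(s)G_p(s) = 29.9·11/5 = 65.78.
Steady-state error to a unit ramp: e_ss = 1/K_v = 0.0152.

0.0152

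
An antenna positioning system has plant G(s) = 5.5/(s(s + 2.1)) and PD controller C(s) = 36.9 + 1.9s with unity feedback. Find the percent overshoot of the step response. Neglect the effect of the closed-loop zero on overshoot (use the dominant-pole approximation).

Forward path: (36.9 + 1.9s)·5.5/(s(s+2.1)). The closed-loop characteristic equation is s² + (2.1 + 5.5·1.9)s + 5.5·36.9 = 0.
That is s² + 12.55s + 202.9 = 0, so ω_n = 14.25 rad/s and ζ = 12.55/(2·14.25) = 0.4405.
%OS = 100·exp(−πζ/√(1−ζ²)) = 21.4%.

21.4%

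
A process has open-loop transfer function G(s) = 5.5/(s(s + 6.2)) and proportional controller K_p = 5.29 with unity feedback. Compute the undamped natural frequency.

ω_n = 5.39 rad/s

1 + K_p·G(s) = 0 gives s² + 6.2s + 29.09 = 0.
So ω_n² = 29.09 ⇒ ω_n = 5.394 rad/s, and ζ = 6.2/(2ω_n) = 0.575.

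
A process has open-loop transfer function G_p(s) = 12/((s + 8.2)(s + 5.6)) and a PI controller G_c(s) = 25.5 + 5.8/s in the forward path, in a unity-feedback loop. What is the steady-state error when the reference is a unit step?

The open loop G_c(s)G_p(s) has a pole at the origin (type 1), so the static position error constant is infinite and e_ss = 1/(1+∞) = 0.

0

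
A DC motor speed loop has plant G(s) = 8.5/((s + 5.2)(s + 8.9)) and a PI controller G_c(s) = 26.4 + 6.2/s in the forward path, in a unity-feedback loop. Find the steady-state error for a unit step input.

The open loop G_c(s)G(s) has a pole at the origin (type 1), so the static position error constant is infinite and e_ss = 1/(1+∞) = 0.

0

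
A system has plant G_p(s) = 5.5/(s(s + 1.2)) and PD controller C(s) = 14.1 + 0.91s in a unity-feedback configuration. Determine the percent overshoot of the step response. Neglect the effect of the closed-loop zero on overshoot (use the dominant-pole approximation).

Forward path: (14.1 + 0.91s)·5.5/(s(s+1.2)). The closed-loop characteristic equation is s² + (1.2 + 5.5·0.91)s + 5.5·14.1 = 0.
That is s² + 6.205s + 77.55 = 0, so ω_n = 8.806 rad/s and ζ = 6.205/(2·8.806) = 0.3523.
%OS = 100·exp(−πζ/√(1−ζ²)) = 30.6%.

30.6%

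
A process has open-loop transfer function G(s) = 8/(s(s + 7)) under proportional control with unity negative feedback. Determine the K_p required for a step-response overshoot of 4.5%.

From %OS = 100·exp(−πζ/√(1−ζ²)) = 4.5%, ζ = −ln(0.045)/√(π²+ln²(0.045)) = 0.7025.
Characteristic equation s² + 7s + 8K_p = 0 gives ζ = 7/(2√(8K_p)).
Setting ζ = 0.7025: √(8K_p) = 7/(2·0.7025) = 4.982, so K_p = 24.82/8 = 3.1.

K_p = 3.1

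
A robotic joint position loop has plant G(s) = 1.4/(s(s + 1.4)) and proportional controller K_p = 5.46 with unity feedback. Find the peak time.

T_p = 1.17 s

The closed-loop denominator s² + 1.4s + 7.644 gives ω_n = √7.644 = 2.765 and ζ = 1.4/(2ω_n) = 0.2532.
Damped frequency ω_d = ω_n√(1−ζ²) = 2.675 rad/s, so peak time T_p = π/ω_d = 1.17 s.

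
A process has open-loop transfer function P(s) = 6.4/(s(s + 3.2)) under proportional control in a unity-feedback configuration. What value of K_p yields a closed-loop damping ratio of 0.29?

K_p = 4.76

Closed-loop characteristic equation: s² + 3.2s + K_p·6.4 = 0.
So ω_n = √(6.4K_p) and 2ζω_n = 3.2, giving ζ = 3.2/(2√(6.4K_p)).
Setting ζ = 0.29: √(6.4K_p) = 3.2/(2·0.29) = 5.517, so K_p = 30.44/6.4 = 4.76.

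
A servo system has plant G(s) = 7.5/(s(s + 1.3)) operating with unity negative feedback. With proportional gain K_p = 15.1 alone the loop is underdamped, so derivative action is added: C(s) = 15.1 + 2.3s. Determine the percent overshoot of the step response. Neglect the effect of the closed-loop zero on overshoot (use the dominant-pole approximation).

0.376%

Forward path: (15.1 + 2.3s)·7.5/(s(s+1.3)). The closed-loop characteristic equation is s² + (1.3 + 7.5·2.3)s + 7.5·15.1 = 0.
That is s² + 18.55s + 113.2 = 0, so ω_n = 10.64 rad/s and ζ = 18.55/(2·10.64) = 0.8716.
%OS = 100·exp(−πζ/√(1−ζ²)) = 0.376%.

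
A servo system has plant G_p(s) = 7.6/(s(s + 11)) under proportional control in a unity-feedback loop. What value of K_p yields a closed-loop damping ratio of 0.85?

Closed-loop characteristic equation: s² + 11s + K_p·7.6 = 0.
So ω_n = √(7.6K_p) and 2ζω_n = 11, giving ζ = 11/(2√(7.6K_p)).
Setting ζ = 0.85: √(7.6K_p) = 11/(2·0.85) = 6.471, so K_p = 41.87/7.6 = 5.51.

K_p = 5.51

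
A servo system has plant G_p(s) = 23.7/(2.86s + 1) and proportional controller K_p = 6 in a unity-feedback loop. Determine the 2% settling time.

Closed loop: T(s) = K_p·G_p/(1+K_p·G_p) = 142.2/(2.86s + 1 + 142.2), with pole at s = −(1 + 142.2)/2.86 = −50.07.
τ = 1/50.07 = 0.01997 s, so 2% settling time ≈ 4τ = 0.0799 s.

T_s ≈ 0.0799 s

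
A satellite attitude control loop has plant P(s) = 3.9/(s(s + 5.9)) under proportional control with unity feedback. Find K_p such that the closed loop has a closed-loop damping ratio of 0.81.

K_p = 3.4

Closed-loop characteristic equation: s² + 5.9s + K_p·3.9 = 0.
So ω_n = √(3.9K_p) and 2ζω_n = 5.9, giving ζ = 5.9/(2√(3.9K_p)).
Setting ζ = 0.81: √(3.9K_p) = 5.9/(2·0.81) = 3.642, so K_p = 13.26/3.9 = 3.4.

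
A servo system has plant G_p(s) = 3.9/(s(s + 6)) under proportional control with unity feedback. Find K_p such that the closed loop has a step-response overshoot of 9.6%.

K_p = 6.46

From %OS = 100·exp(−πζ/√(1−ζ²)) = 9.6%, ζ = −ln(0.096)/√(π²+ln²(0.096)) = 0.5979.
Characteristic equation s² + 6s + 3.9K_p = 0 gives ζ = 6/(2√(3.9K_p)).
Setting ζ = 0.5979: √(3.9K_p) = 6/(2·0.5979) = 5.017, so K_p = 25.18/3.9 = 6.46.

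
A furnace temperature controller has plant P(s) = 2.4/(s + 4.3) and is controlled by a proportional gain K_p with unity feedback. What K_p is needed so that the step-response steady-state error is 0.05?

Steady-state error for a unit step on this type-0 loop is 1/(1 + K_p·P(0)).
P(0) = 0.5581. Require 1/(1 + K_p·0.5581) = 0.05, so 1 + 0.5581·K_p = 20.
K_p = (20 − 1)/0.5581 = 34.

K_p = 34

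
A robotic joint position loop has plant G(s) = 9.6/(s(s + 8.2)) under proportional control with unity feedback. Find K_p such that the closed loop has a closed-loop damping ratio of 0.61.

K_p = 4.71

Closed-loop characteristic equation: s² + 8.2s + K_p·9.6 = 0.
So ω_n = √(9.6K_p) and 2ζω_n = 8.2, giving ζ = 8.2/(2√(9.6K_p)).
Setting ζ = 0.61: √(9.6K_p) = 8.2/(2·0.61) = 6.721, so K_p = 45.18/9.6 = 4.71.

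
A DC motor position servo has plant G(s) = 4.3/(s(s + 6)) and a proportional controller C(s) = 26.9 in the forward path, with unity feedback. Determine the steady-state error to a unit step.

0

The open loop C(s)G(s) has a pole at the origin (type 1), so the static position error constant is infinite and e_ss = 1/(1+∞) = 0.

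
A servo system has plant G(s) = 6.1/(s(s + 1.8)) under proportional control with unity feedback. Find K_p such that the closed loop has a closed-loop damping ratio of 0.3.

Closed-loop characteristic equation: s² + 1.8s + K_p·6.1 = 0.
So ω_n = √(6.1K_p) and 2ζω_n = 1.8, giving ζ = 1.8/(2√(6.1K_p)).
Setting ζ = 0.3: √(6.1K_p) = 1.8/(2·0.3) = 3, so K_p = 9/6.1 = 1.48.

K_p = 1.48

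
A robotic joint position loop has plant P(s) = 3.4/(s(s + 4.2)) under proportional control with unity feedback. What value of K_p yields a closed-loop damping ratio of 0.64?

K_p = 3.17

Closed-loop characteristic equation: s² + 4.2s + K_p·3.4 = 0.
So ω_n = √(3.4K_p) and 2ζω_n = 4.2, giving ζ = 4.2/(2√(3.4K_p)).
Setting ζ = 0.64: √(3.4K_p) = 4.2/(2·0.64) = 3.281, so K_p = 10.77/3.4 = 3.17.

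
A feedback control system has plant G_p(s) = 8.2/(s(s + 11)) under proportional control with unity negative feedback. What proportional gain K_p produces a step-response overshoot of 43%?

K_p = 54.8

From %OS = 100·exp(−πζ/√(1−ζ²)) = 43%, ζ = −ln(0.43)/√(π²+ln²(0.43)) = 0.2594.
Characteristic equation s² + 11s + 8.2K_p = 0 gives ζ = 11/(2√(8.2K_p)).
Setting ζ = 0.2594: √(8.2K_p) = 11/(2·0.2594) = 21.2, so K_p = 449.4/8.2 = 54.8.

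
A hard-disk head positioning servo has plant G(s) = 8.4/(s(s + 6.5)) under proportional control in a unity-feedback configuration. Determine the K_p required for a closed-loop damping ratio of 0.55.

Closed-loop characteristic equation: s² + 6.5s + K_p·8.4 = 0.
So ω_n = √(8.4K_p) and 2ζω_n = 6.5, giving ζ = 6.5/(2√(8.4K_p)).
Setting ζ = 0.55: √(8.4K_p) = 6.5/(2·0.55) = 5.909, so K_p = 34.92/8.4 = 4.16.

K_p = 4.16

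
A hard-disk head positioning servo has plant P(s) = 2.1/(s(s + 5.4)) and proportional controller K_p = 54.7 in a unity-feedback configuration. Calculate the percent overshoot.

From 1 + K_pP(s) = 0: s² + 5.4s + 114.9 = 0 ⇒ ω_n = 10.72, ζ = 0.2519.
%OS = 100·exp(−πζ/√(1−ζ²)) = 100·exp(−π·0.2519/√0.9365) = 44.1%.

44.1%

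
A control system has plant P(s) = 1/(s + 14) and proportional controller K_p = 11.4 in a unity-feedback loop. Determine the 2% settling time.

T_s ≈ 0.157 s

Closed-loop transfer function: T(s) = K_p·P(s)/(1 + K_p·P(s)) = 11.4/(s + 14 + 11.4) = 11.4/(s + 25.4).
Time constant τ = 1/25.4 = 0.03937 s, so the 2% settling time is about 4τ = 0.157 s.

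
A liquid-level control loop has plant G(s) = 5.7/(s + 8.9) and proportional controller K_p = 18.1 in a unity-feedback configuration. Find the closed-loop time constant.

τ = 0.00892 s

Closed-loop transfer function: T(s) = K_p·G(s)/(1 + K_p·G(s)) = 103.2/(s + 8.9 + 103.2) = 103.2/(s + 112.1).
Time constant τ = 1/112.1 = 0.00892 s.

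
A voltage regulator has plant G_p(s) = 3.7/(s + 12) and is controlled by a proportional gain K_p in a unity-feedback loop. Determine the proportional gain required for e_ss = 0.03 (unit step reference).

The loop is type 0, so e_ss(step) = 1/(1 + K_pos) with K_pos = K_p·G_p(0).
G_p(0) = 0.3083. Require 1/(1 + K_p·0.3083) = 0.03, so 1 + 0.3083·K_p = 33.33.
K_p = (33.33 − 1)/0.3083 = 105.

K_p = 105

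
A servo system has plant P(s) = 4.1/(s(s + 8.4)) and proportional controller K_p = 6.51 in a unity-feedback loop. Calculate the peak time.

Closed-loop characteristic equation: s² + 8.4s + 26.69 = 0, so ω_n = 5.166 rad/s and ζ = 8.4/(2·5.166) = 0.813.
Damped frequency ω_d = ω_n√(1−ζ²) = 3.008 rad/s, so peak time T_p = π/ω_d = 1.04 s.

T_p = 1.04 s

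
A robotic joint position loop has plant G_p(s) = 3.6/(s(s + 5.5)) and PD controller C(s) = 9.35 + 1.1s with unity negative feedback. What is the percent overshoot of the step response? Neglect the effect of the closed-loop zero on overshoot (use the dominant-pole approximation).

1.2%

Forward path: (9.35 + 1.1s)·3.6/(s(s+5.5)). The closed-loop characteristic equation is s² + (5.5 + 3.6·1.1)s + 3.6·9.35 = 0.
That is s² + 9.46s + 33.66 = 0, so ω_n = 5.802 rad/s and ζ = 9.46/(2·5.802) = 0.8153.
%OS = 100·exp(−πζ/√(1−ζ²)) = 1.2%.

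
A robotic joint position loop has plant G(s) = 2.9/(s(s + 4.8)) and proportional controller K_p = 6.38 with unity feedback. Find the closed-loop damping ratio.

ζ = 0.558

With unity feedback the closed-loop characteristic equation is s² + 4.8s + 6.38·2.9 = s² + 4.8s + 18.5 = 0.
So ω_n² = 18.5 ⇒ ω_n = 4.301 rad/s, and ζ = 4.8/(2ω_n) = 0.558.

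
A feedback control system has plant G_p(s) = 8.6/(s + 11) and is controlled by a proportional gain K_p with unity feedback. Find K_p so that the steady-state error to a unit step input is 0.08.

K_p = 14.7

The loop is type 0, so e_ss(step) = 1/(1 + K_pos) with K_pos = K_p·G_p(0).
G_p(0) = 0.7818. Require 1/(1 + K_p·0.7818) = 0.08, so 1 + 0.7818·K_p = 12.5.
K_p = (12.5 − 1)/0.7818 = 14.7.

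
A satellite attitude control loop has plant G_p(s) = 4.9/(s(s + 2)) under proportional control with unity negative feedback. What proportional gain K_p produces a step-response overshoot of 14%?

From %OS = 100·exp(−πζ/√(1−ζ²)) = 14%, ζ = −ln(0.14)/√(π²+ln²(0.14)) = 0.5305.
Characteristic equation s² + 2s + 4.9K_p = 0 gives ζ = 2/(2√(4.9K_p)).
Setting ζ = 0.5305: √(4.9K_p) = 2/(2·0.5305) = 1.885, so K_p = 3.553/4.9 = 0.725.

K_p = 0.725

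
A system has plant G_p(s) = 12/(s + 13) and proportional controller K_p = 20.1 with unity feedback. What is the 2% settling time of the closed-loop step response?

T_s ≈ 0.0157 s

Closed-loop transfer function: T(s) = K_p·G_p(s)/(1 + K_p·G_p(s)) = 241.2/(s + 13 + 241.2) = 241.2/(s + 254.2).
Time constant τ = 1/254.2 = 0.003934 s, so the 2% settling time is about 4τ = 0.0157 s.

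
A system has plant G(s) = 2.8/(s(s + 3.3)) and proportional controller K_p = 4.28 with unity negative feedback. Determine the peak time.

The closed-loop denominator s² + 3.3s + 11.98 gives ω_n = √11.98 = 3.462 and ζ = 3.3/(2ω_n) = 0.4766.
Damped frequency ω_d = ω_n√(1−ζ²) = 3.043 rad/s, so peak time T_p = π/ω_d = 1.03 s.

T_p = 1.03 s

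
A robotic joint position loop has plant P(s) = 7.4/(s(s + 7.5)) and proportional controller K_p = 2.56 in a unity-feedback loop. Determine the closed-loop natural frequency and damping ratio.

The closed-loop denominator is s(s+7.5) + 2.56·7.4 = s² + 7.5s + 18.94.
So ω_n² = 18.94 ⇒ ω_n = 4.352 rad/s, and ζ = 7.5/(2ω_n) = 0.862.

ω_n = 4.35 rad/s, ζ = 0.862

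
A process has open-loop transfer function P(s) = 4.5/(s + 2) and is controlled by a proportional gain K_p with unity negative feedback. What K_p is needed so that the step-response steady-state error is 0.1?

For a type-0 loop with proportional control, e_ss = 1/(1 + K_p·P(0)).
P(0) = 2.25. Require 1/(1 + K_p·2.25) = 0.1, so 1 + 2.25·K_p = 10.
K_p = (10 − 1)/2.25 = 4.

K_p = 4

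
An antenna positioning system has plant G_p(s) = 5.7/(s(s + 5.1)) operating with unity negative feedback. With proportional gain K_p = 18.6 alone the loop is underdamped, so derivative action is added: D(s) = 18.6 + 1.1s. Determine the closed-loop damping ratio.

Forward path: (18.6 + 1.1s)·5.7/(s(s+5.1)). The closed-loop characteristic equation is s² + (5.1 + 5.7·1.1)s + 5.7·18.6 = 0.
That is s² + 11.37s + 106 = 0, so ω_n = 10.3 rad/s and ζ = 11.37/(2·10.3) = 0.5521.

ζ = 0.552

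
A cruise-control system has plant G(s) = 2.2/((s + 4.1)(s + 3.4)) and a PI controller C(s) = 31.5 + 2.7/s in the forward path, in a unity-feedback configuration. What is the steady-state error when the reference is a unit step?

0

The open loop C(s)G(s) has a pole at the origin (type 1), so the static position error constant is infinite and e_ss = 1/(1+∞) = 0.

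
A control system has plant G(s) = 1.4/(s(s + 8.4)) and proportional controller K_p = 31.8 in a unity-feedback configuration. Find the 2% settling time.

Closed-loop characteristic equation: s² + 8.4s + 44.52 = 0, so ω_n = 6.672 rad/s and ζ = 8.4/(2·6.672) = 0.6295.
2% settling time T_s ≈ 4/(ζω_n) = 4/4.2 = 0.952 s.

T_s ≈ 0.952 s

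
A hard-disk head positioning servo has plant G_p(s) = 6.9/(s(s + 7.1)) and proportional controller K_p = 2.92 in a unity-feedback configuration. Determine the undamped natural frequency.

The closed-loop denominator is s(s+7.1) + 2.92·6.9 = s² + 7.1s + 20.15.
So ω_n² = 20.15 ⇒ ω_n = 4.489 rad/s, and ζ = 7.1/(2ω_n) = 0.791.

ω_n = 4.49 rad/s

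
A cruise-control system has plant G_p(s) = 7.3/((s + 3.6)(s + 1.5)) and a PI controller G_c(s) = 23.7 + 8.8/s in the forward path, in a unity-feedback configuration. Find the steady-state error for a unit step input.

0

The open loop G_c(s)G_p(s) has a pole at the origin (type 1), so the static position error constant is infinite and e_ss = 1/(1+∞) = 0.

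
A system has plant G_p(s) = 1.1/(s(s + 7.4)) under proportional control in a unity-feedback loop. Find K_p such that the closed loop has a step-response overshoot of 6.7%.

From %OS = 100·exp(−πζ/√(1−ζ²)) = 6.7%, ζ = −ln(0.067)/√(π²+ln²(0.067)) = 0.6522.
Characteristic equation s² + 7.4s + 1.1K_p = 0 gives ζ = 7.4/(2√(1.1K_p)).
Setting ζ = 0.6522: √(1.1K_p) = 7.4/(2·0.6522) = 5.673, so K_p = 32.18/1.1 = 29.3.

K_p = 29.3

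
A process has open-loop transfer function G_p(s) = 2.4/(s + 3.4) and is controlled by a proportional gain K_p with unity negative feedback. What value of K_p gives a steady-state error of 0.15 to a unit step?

K_p = 8.03

For a type-0 loop with proportional control, e_ss = 1/(1 + K_p·G_p(0)).
G_p(0) = 0.7059. Require 1/(1 + K_p·0.7059) = 0.15, so 1 + 0.7059·K_p = 6.667.
K_p = (6.667 − 1)/0.7059 = 8.03.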